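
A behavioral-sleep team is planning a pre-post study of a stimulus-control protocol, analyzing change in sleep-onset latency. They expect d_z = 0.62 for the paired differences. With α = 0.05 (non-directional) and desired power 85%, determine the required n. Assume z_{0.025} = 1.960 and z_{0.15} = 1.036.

n = 24 pairs

For a paired (one-sample on differences) test: n = ((z_{α/2} + z_β) / d)².
z_{α/2} + z_β = 1.960 + 1.036 = 2.996.
n = (2.996 / 0.62)² = 4.832² = 23.35.
Round up.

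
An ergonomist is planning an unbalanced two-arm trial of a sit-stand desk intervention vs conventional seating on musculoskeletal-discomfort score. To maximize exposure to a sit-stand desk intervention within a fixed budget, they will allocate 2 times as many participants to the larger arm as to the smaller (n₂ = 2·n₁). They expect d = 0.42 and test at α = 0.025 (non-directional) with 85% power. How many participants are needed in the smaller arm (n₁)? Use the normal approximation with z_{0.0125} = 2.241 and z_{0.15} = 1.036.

n₁ = 92

With allocation ratio k = n₂/n₁ = 2, Var(x̄₁−x̄₂) = σ²(1/n₁ + 1/(k·n₁)) = σ²·(k+1)/(k·n₁).
So n₁ = (1 + 1/k)·((z_{α/2} + z_β)/d)² = 1.500 × (3.277/0.42)².
n₁ = 1.500 × 60.88 = 91.3.
Round up: n₁ = 92, giving n₂ = 2 × 92 = 184.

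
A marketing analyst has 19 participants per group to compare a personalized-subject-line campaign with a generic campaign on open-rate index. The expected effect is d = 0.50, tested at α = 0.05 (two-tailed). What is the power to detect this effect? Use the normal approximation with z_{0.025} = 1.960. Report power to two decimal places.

power ≈ 0.34

For two equal groups, power = Φ(d·√(n/2) − z_{α/2}).
d·√(n/2) = 0.50 × √(19/2) = 0.50 × 3.082 = 1.541.
z_β = 1.541 − 1.960 = -0.419.
Power = Φ(-0.419) = 0.338.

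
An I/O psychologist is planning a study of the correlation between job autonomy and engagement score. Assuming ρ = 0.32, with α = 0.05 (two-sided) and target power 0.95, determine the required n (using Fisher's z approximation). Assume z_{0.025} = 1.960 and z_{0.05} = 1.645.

Fisher's z: C = ½·ln((1+r)/(1−r)) = ½·ln(1.9412) = 0.3316.
n = ((z_{α/2} + z_β)/C)² + 3.
(1.960 + 1.645) / 0.3316 = 3.605 / 0.3316 = 10.872.
n = 10.872² + 3 = 118.19 + 3 = 121.2.
Round up.

n = 122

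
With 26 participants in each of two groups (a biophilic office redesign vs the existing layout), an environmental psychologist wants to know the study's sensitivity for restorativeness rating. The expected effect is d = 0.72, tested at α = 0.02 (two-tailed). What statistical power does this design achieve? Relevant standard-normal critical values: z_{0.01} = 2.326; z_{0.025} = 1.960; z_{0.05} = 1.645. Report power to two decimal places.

For two equal groups, power = Φ(d·√(n/2) − z_{α/2}).
d·√(n/2) = 0.72 × √(26/2) = 0.72 × 3.606 = 2.596.
z_β = 2.596 − 2.326 = 0.270.
Power = Φ(0.270) = 0.606.

power ≈ 0.61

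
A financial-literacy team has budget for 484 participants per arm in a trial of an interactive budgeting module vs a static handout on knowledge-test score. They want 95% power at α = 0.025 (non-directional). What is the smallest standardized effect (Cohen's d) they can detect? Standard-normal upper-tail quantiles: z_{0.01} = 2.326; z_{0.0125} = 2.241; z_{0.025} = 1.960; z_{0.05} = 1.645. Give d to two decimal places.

For two independent groups of n = 484 each: d_min = (z_{α/2} + z_β)·√(2/n).
z-sum = 2.241 + 1.645 = 3.886.
d_min = 3.886 × √(2/484) = 3.886 × 0.0643 = 0.250.

d_min ≈ 0.25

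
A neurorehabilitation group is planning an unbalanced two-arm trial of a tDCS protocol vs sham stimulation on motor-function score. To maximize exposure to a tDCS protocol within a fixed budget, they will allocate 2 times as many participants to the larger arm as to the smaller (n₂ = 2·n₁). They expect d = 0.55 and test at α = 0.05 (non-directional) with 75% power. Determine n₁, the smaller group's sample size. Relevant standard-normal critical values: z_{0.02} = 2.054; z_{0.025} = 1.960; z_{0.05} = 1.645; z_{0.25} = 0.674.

With allocation ratio k = n₂/n₁ = 2, Var(x̄₁−x̄₂) = σ²(1/n₁ + 1/(k·n₁)) = σ²·(k+1)/(k·n₁).
So n₁ = (1 + 1/k)·((z_{α/2} + z_β)/d)² = 1.500 × (2.634/0.55)².
n₁ = 1.500 × 22.94 = 34.4.
Round up: n₁ = 35, giving n₂ = 2 × 35 = 70.

n₁ = 35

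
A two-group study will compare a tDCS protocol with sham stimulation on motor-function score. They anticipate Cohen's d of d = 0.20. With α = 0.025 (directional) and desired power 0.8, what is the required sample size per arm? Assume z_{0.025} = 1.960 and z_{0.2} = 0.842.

For two independent groups with equal n: n = 2·((z_{α} + z_β) / d)².
z_{α} + z_β = 1.960 + 0.842 = 2.802.
n = 2 × (2.802 / 0.20)² = 2 × 14.010² = 2 × 196.28 = 392.6.
Round up to the next whole participant.

n = 393 per group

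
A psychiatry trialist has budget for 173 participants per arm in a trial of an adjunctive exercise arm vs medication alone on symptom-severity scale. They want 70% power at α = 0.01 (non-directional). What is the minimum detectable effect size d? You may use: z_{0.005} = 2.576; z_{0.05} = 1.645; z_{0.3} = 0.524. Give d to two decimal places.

d_min ≈ 0.33

For two independent groups of n = 173 each: d_min = (z_{α/2} + z_β)·√(2/n).
z-sum = 2.576 + 0.524 = 3.100.
d_min = 3.100 × √(2/173) = 3.100 × 0.1075 = 0.333.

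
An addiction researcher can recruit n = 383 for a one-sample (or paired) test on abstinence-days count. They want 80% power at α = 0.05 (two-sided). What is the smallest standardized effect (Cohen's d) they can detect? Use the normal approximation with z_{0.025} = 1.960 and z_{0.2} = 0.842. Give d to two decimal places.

For a single sample (or paired design) of n = 383: d_min = (z_{α/2} + z_β)/√n.
z-sum = 1.960 + 0.842 = 2.802.
d_min = 2.802 / √383 = 2.802 / 19.570 = 0.143.

d_min ≈ 0.14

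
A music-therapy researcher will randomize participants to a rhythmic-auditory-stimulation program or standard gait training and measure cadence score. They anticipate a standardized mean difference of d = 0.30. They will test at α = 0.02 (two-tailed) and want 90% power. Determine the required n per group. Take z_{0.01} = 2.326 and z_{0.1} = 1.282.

For two independent groups with equal n: n = 2·((z_{α/2} + z_β) / d)².
z_{α/2} + z_β = 2.326 + 1.282 = 3.608.
n = 2 × (3.608 / 0.30)² = 2 × 12.027² = 2 × 144.64 = 289.3.
Round up to the next whole participant.

n = 290 per group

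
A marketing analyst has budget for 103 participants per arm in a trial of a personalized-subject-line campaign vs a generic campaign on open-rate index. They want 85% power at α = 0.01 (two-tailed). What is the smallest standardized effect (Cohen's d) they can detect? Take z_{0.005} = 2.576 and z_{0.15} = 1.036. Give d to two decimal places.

For two independent groups of n = 103 each: d_min = (z_{α/2} + z_β)·√(2/n).
z-sum = 2.576 + 1.036 = 3.612.
d_min = 3.612 × √(2/103) = 3.612 × 0.1393 = 0.503.

d_min ≈ 0.50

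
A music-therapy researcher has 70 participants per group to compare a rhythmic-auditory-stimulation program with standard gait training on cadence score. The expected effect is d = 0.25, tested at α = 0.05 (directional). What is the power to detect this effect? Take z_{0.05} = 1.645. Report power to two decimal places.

For two equal groups, power = Φ(d·√(n/2) − z_{α}).
d·√(n/2) = 0.25 × √(70/2) = 0.25 × 5.916 = 1.479.
z_β = 1.479 − 1.645 = -0.166.
Power = Φ(-0.166) = 0.434.

power ≈ 0.43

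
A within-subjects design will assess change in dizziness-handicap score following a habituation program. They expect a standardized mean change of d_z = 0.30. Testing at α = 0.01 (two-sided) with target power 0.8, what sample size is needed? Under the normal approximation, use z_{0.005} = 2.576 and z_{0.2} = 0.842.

n = 130 pairs

For a paired (one-sample on differences) test: n = ((z_{α/2} + z_β) / d)².
z_{α/2} + z_β = 2.576 + 0.842 = 3.418.
n = (3.418 / 0.30)² = 11.393² = 129.81.
Round up.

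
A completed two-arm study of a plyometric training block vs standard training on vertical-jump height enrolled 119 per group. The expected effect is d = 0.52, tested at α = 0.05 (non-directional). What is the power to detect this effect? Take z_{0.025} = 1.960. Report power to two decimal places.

For two equal groups, power = Φ(d·√(n/2) − z_{α/2}).
d·√(n/2) = 0.52 × √(119/2) = 0.52 × 7.714 = 4.011.
z_β = 4.011 − 1.960 = 2.051.
Power = Φ(2.051) = 0.980.

power ≈ 0.98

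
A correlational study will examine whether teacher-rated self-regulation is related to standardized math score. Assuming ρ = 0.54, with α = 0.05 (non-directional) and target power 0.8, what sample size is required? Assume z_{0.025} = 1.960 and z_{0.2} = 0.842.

n = 25

Fisher's z: C = ½·ln((1+r)/(1−r)) = ½·ln(3.3478) = 0.6042.
n = ((z_{α/2} + z_β)/C)² + 3.
(1.960 + 0.842) / 0.6042 = 2.802 / 0.6042 = 4.638.
n = 4.638² + 3 = 21.51 + 3 = 24.5.
Round up.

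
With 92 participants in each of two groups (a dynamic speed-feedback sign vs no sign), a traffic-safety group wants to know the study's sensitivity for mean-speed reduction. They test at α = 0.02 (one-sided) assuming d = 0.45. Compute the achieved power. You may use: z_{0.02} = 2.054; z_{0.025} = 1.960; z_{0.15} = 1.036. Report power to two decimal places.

power ≈ 0.84

For two equal groups, power = Φ(d·√(n/2) − z_{α}).
d·√(n/2) = 0.45 × √(92/2) = 0.45 × 6.782 = 3.052.
z_β = 3.052 − 2.054 = 0.998.
Power = Φ(0.998) = 0.841.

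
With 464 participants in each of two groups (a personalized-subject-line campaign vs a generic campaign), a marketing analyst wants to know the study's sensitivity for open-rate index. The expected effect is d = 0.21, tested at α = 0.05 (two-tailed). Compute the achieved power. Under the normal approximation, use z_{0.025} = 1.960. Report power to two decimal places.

For two equal groups, power = Φ(d·√(n/2) − z_{α/2}).
d·√(n/2) = 0.21 × √(464/2) = 0.21 × 15.232 = 3.199.
z_β = 3.199 − 1.960 = 1.239.
Power = Φ(1.239) = 0.892.

power ≈ 0.89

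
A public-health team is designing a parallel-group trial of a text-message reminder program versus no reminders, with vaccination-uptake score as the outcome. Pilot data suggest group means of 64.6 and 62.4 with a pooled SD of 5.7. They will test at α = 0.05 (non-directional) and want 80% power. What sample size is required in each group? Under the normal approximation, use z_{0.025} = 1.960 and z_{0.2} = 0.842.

Cohen's d = |M₁ − M₂| / SD_pooled = |64.6 − 62.4| / 5.7 = 2.2 / 5.7 = 0.386.
For two independent groups with equal n: n = 2·((z_{α/2} + z_β) / d)².
z_{α/2} + z_β = 1.960 + 0.842 = 2.802.
n = 2 × (2.802 / 0.386)² = 2 × 7.259² = 2 × 52.69 = 105.4.
Round up to the next whole participant.

n = 106 per group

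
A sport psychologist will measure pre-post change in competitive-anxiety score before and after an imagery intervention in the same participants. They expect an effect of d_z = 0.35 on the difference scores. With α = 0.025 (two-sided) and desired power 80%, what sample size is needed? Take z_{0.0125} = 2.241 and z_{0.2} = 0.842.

n = 78 pairs

For a paired (one-sample on differences) test: n = ((z_{α/2} + z_β) / d)².
z_{α/2} + z_β = 2.241 + 0.842 = 3.083.
n = (3.083 / 0.35)² = 8.809² = 77.59.
Round up.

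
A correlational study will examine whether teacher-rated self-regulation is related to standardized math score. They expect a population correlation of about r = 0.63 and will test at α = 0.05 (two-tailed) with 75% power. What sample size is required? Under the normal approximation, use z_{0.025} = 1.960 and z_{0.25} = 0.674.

Fisher's z: C = ½·ln((1+r)/(1−r)) = ½·ln(4.4054) = 0.7414.
n = ((z_{α/2} + z_β)/C)² + 3.
(1.960 + 0.674) / 0.7414 = 2.634 / 0.7414 = 3.553.
n = 3.553² + 3 = 12.62 + 3 = 15.6.
Round up.

n = 16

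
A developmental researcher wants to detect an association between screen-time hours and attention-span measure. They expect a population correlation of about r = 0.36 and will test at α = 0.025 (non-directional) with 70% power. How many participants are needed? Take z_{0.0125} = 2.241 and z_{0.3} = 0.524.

Fisher's z: C = ½·ln((1+r)/(1−r)) = ½·ln(2.1250) = 0.3769.
n = ((z_{α/2} + z_β)/C)² + 3.
(2.241 + 0.524) / 0.3769 = 2.765 / 0.3769 = 7.336.
n = 7.336² + 3 = 53.82 + 3 = 56.8.
Round up.

n = 57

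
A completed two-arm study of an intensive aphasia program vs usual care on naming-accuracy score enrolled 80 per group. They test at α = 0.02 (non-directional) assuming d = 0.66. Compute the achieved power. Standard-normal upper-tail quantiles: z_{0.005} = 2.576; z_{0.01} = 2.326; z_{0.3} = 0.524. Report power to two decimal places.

power ≈ 0.97

For two equal groups, power = Φ(d·√(n/2) − z_{α/2}).
d·√(n/2) = 0.66 × √(80/2) = 0.66 × 6.325 = 4.174.
z_β = 4.174 − 2.326 = 1.848.
Power = Φ(1.848) = 0.968.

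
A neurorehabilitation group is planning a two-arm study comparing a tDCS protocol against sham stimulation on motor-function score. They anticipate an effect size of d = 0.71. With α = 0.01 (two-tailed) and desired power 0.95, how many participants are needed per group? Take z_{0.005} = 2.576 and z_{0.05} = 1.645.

n = 71 per group

For two independent groups with equal n: n = 2·((z_{α/2} + z_β) / d)².
z_{α/2} + z_β = 2.576 + 1.645 = 4.221.
n = 2 × (4.221 / 0.71)² = 2 × 5.945² = 2 × 35.34 = 70.7.
Round up to the next whole participant.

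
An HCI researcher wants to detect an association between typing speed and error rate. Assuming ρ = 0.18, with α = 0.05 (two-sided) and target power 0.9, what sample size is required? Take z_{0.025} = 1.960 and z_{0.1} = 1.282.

n = 321

Fisher's z: C = ½·ln((1+r)/(1−r)) = ½·ln(1.4390) = 0.1820.
n = ((z_{α/2} + z_β)/C)² + 3.
(1.960 + 1.282) / 0.1820 = 3.242 / 0.1820 = 17.813.
n = 17.813² + 3 = 317.31 + 3 = 320.3.
Round up.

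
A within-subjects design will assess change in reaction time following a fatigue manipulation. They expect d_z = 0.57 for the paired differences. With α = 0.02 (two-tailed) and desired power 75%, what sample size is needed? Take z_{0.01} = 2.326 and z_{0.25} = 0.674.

For a paired (one-sample on differences) test: n = ((z_{α/2} + z_β) / d)².
z_{α/2} + z_β = 2.326 + 0.674 = 3.000.
n = (3.000 / 0.57)² = 5.263² = 27.70.
Round up.

n = 28 pairs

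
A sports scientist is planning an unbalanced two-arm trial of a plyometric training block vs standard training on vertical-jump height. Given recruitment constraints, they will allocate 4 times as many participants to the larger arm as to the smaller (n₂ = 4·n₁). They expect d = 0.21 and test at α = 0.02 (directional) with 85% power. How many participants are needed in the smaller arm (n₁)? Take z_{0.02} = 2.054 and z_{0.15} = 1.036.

n₁ = 271

With allocation ratio k = n₂/n₁ = 4, Var(x̄₁−x̄₂) = σ²(1/n₁ + 1/(k·n₁)) = σ²·(k+1)/(k·n₁).
So n₁ = (1 + 1/k)·((z_{α} + z_β)/d)² = 1.250 × (3.090/0.21)².
n₁ = 1.250 × 216.51 = 270.6.
Round up: n₁ = 271, giving n₂ = 4 × 271 = 1084.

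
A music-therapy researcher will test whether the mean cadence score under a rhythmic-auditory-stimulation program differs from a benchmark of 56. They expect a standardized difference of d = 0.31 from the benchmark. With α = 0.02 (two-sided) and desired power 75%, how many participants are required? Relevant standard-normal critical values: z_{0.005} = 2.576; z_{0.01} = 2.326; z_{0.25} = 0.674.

For a one-sample test: n = ((z_{α/2} + z_β) / d)².
z_{α/2} + z_β = 2.326 + 0.674 = 3.000.
n = (3.000 / 0.31)² = 9.677² = 93.65.
Round up.

n = 94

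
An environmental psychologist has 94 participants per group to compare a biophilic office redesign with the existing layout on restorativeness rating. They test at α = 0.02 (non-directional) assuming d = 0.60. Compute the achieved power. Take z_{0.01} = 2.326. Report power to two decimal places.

For two equal groups, power = Φ(d·√(n/2) − z_{α/2}).
d·√(n/2) = 0.60 × √(94/2) = 0.60 × 6.856 = 4.113.
z_β = 4.113 − 2.326 = 1.787.
Power = Φ(1.787) = 0.963.

power ≈ 0.96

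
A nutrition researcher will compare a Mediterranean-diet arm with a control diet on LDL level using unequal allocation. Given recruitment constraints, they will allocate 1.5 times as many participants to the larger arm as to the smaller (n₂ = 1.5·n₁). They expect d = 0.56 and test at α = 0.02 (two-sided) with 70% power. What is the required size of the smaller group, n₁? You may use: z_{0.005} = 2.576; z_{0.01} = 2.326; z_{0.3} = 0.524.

With allocation ratio k = n₂/n₁ = 1.5, Var(x̄₁−x̄₂) = σ²(1/n₁ + 1/(k·n₁)) = σ²·(k+1)/(k·n₁).
So n₁ = (1 + 1/k)·((z_{α/2} + z_β)/d)² = 1.667 × (2.850/0.56)².
n₁ = 1.667 × 25.90 = 43.2.
Round up: n₁ = 44, giving n₂ = 1.5 × 44 = 66.

n₁ = 44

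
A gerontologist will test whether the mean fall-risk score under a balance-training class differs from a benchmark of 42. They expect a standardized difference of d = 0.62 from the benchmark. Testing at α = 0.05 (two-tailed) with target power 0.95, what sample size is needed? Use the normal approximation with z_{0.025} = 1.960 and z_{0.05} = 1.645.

n = 34

For a one-sample test: n = ((z_{α/2} + z_β) / d)².
z_{α/2} + z_β = 1.960 + 1.645 = 3.605.
n = (3.605 / 0.62)² = 5.815² = 33.81.
Round up.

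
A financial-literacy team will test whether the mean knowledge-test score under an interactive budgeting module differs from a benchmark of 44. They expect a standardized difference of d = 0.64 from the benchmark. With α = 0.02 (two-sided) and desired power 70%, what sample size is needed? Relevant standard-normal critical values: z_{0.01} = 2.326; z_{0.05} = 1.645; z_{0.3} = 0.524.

For a one-sample test: n = ((z_{α/2} + z_β) / d)².
z_{α/2} + z_β = 2.326 + 0.524 = 2.850.
n = (2.850 / 0.64)² = 4.453² = 19.83.
Round up.

n = 20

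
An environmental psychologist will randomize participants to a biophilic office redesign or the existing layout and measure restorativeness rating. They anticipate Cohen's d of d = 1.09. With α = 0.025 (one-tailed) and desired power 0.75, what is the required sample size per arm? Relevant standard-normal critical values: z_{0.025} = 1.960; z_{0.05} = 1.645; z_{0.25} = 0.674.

n = 12 per group

For two independent groups with equal n: n = 2·((z_{α} + z_β) / d)².
z_{α} + z_β = 1.960 + 0.674 = 2.634.
n = 2 × (2.634 / 1.09)² = 2 × 2.417² = 2 × 5.84 = 11.7.
Round up to the next whole participant.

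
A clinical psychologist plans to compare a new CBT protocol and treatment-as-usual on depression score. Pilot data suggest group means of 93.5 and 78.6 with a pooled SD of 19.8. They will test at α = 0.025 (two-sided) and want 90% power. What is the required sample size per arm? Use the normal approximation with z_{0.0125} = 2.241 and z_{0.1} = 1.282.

n = 44 per group

Cohen's d = |M₁ − M₂| / SD_pooled = |93.5 − 78.6| / 19.8 = 14.9 / 19.8 = 0.753.
For two independent groups with equal n: n = 2·((z_{α/2} + z_β) / d)².
z_{α/2} + z_β = 2.241 + 1.282 = 3.523.
n = 2 × (3.523 / 0.753)² = 2 × 4.679² = 2 × 21.89 = 43.8.
Round up to the next whole participant.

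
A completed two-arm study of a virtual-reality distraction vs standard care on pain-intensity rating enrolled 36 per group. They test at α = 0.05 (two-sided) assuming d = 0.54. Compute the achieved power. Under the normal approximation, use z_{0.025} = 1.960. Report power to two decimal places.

For two equal groups, power = Φ(d·√(n/2) − z_{α/2}).
d·√(n/2) = 0.54 × √(36/2) = 0.54 × 4.243 = 2.291.
z_β = 2.291 − 1.960 = 0.331.
Power = Φ(0.331) = 0.630.

power ≈ 0.63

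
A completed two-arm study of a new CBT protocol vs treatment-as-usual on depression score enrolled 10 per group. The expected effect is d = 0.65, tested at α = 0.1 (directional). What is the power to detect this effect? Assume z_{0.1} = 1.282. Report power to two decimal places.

For two equal groups, power = Φ(d·√(n/2) − z_{α}).
d·√(n/2) = 0.65 × √(10/2) = 0.65 × 2.236 = 1.453.
z_β = 1.453 − 1.282 = 0.171.
Power = Φ(0.171) = 0.568.

power ≈ 0.57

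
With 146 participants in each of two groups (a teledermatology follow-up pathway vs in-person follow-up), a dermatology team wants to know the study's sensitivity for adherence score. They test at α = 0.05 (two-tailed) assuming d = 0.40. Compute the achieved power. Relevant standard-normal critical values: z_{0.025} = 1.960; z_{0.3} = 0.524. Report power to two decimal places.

For two equal groups, power = Φ(d·√(n/2) − z_{α/2}).
d·√(n/2) = 0.40 × √(146/2) = 0.40 × 8.544 = 3.418.
z_β = 3.418 − 1.960 = 1.458.
Power = Φ(1.458) = 0.928.

power ≈ 0.93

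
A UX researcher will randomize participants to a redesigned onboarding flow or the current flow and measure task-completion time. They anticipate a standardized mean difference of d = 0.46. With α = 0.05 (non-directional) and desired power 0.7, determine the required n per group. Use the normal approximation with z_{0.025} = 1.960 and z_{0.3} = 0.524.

For two independent groups with equal n: n = 2·((z_{α/2} + z_β) / d)².
z_{α/2} + z_β = 1.960 + 0.524 = 2.484.
n = 2 × (2.484 / 0.46)² = 2 × 5.400² = 2 × 29.16 = 58.3.
Round up to the next whole participant.

n = 59 per group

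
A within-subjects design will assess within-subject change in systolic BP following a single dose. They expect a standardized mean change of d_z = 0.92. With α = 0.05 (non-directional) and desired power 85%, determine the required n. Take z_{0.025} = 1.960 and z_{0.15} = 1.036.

n = 11 pairs

For a paired (one-sample on differences) test: n = ((z_{α/2} + z_β) / d)².
z_{α/2} + z_β = 1.960 + 1.036 = 2.996.
n = (2.996 / 0.92)² = 3.257² = 10.60.
Round up.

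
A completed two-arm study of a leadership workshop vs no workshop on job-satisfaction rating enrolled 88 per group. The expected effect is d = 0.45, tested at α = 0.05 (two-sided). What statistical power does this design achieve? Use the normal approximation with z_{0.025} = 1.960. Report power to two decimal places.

For two equal groups, power = Φ(d·√(n/2) − z_{α/2}).
d·√(n/2) = 0.45 × √(88/2) = 0.45 × 6.633 = 2.985.
z_β = 2.985 − 1.960 = 1.025.
Power = Φ(1.025) = 0.847.

power ≈ 0.85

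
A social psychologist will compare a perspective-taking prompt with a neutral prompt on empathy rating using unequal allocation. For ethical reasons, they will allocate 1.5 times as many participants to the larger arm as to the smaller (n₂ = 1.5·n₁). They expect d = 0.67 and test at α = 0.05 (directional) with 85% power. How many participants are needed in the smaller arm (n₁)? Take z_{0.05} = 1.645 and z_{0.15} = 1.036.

n₁ = 27

With allocation ratio k = n₂/n₁ = 1.5, Var(x̄₁−x̄₂) = σ²(1/n₁ + 1/(k·n₁)) = σ²·(k+1)/(k·n₁).
So n₁ = (1 + 1/k)·((z_{α} + z_β)/d)² = 1.667 × (2.681/0.67)².
n₁ = 1.667 × 16.01 = 26.7.
Round up: n₁ = 27, giving n₂ = ⌈1.5 × 27⌉ = ⌈40.5⌉ = 41.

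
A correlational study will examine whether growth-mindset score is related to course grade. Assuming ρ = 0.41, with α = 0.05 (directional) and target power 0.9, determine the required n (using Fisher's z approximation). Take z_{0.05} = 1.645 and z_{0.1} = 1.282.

n = 49

Fisher's z: C = ½·ln((1+r)/(1−r)) = ½·ln(2.3898) = 0.4356.
n = ((z_{α} + z_β)/C)² + 3.
(1.645 + 1.282) / 0.4356 = 2.927 / 0.4356 = 6.719.
n = 6.719² + 3 = 45.15 + 3 = 48.2.
Round up.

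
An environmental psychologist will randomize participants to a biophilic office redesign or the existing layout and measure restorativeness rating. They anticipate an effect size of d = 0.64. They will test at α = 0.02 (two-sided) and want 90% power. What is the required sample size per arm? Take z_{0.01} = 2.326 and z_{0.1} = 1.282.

For two independent groups with equal n: n = 2·((z_{α/2} + z_β) / d)².
z_{α/2} + z_β = 2.326 + 1.282 = 3.608.
n = 2 × (3.608 / 0.64)² = 2 × 5.638² = 2 × 31.78 = 63.6.
Round up to the next whole participant.

n = 64 per group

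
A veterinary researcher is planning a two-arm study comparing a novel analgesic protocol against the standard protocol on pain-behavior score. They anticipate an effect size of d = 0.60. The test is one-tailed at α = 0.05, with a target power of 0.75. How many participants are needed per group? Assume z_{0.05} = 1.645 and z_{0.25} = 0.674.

For two independent groups with equal n: n = 2·((z_{α} + z_β) / d)².
z_{α} + z_β = 1.645 + 0.674 = 2.319.
n = 2 × (2.319 / 0.60)² = 2 × 3.865² = 2 × 14.94 = 29.9.
Round up to the next whole participant.

n = 30 per group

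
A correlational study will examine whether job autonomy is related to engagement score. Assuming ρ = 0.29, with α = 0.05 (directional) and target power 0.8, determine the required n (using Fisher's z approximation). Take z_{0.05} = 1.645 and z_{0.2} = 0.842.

n = 73

Fisher's z: C = ½·ln((1+r)/(1−r)) = ½·ln(1.8169) = 0.2986.
n = ((z_{α} + z_β)/C)² + 3.
(1.645 + 0.842) / 0.2986 = 2.487 / 0.2986 = 8.329.
n = 8.329² + 3 = 69.37 + 3 = 72.4.
Round up.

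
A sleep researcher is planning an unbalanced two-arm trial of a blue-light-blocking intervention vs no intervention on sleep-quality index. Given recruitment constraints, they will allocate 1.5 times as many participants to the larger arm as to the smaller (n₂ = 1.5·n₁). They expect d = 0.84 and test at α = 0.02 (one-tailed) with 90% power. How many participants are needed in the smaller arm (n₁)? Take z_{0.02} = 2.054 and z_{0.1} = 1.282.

n₁ = 27

With allocation ratio k = n₂/n₁ = 1.5, Var(x̄₁−x̄₂) = σ²(1/n₁ + 1/(k·n₁)) = σ²·(k+1)/(k·n₁).
So n₁ = (1 + 1/k)·((z_{α} + z_β)/d)² = 1.667 × (3.336/0.84)².
n₁ = 1.667 × 15.77 = 26.3.
Round up: n₁ = 27, giving n₂ = ⌈1.5 × 27⌉ = ⌈40.5⌉ = 41.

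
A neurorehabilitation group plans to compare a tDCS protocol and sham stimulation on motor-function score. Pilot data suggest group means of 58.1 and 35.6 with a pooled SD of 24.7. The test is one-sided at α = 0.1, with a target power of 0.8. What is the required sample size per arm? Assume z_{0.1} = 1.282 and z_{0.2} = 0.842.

n = 11 per group

Cohen's d = |M₁ − M₂| / SD_pooled = |58.1 − 35.6| / 24.7 = 22.5 / 24.7 = 0.911.
For two independent groups with equal n: n = 2·((z_{α} + z_β) / d)².
z_{α} + z_β = 1.282 + 0.842 = 2.124.
n = 2 × (2.124 / 0.911)² = 2 × 2.332² = 2 × 5.44 = 10.9.
Round up to the next whole participant.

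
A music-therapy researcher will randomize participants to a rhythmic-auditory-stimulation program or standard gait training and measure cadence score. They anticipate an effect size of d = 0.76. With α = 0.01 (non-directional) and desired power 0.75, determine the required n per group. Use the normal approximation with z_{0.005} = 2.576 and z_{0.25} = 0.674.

n = 37 per group

For two independent groups with equal n: n = 2·((z_{α/2} + z_β) / d)².
z_{α/2} + z_β = 2.576 + 0.674 = 3.250.
n = 2 × (3.250 / 0.76)² = 2 × 4.276² = 2 × 18.29 = 36.6.
Round up to the next whole participant.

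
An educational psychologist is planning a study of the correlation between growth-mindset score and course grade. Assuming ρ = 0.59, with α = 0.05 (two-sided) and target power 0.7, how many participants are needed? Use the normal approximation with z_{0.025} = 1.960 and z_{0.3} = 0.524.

Fisher's z: C = ½·ln((1+r)/(1−r)) = ½·ln(3.8780) = 0.6777.
n = ((z_{α/2} + z_β)/C)² + 3.
(1.960 + 0.524) / 0.6777 = 2.484 / 0.6777 = 3.665.
n = 3.665² + 3 = 13.43 + 3 = 16.4.
Round up.

n = 17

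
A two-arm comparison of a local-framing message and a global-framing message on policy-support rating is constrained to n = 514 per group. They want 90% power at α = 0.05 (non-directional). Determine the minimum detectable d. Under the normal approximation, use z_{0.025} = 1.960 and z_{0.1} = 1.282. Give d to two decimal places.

d_min ≈ 0.20

For two independent groups of n = 514 each: d_min = (z_{α/2} + z_β)·√(2/n).
z-sum = 1.960 + 1.282 = 3.242.
d_min = 3.242 × √(2/514) = 3.242 × 0.0624 = 0.202.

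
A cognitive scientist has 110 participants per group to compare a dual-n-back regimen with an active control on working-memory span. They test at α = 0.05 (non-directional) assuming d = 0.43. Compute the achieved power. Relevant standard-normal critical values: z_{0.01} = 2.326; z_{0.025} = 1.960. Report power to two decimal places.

power ≈ 0.89

For two equal groups, power = Φ(d·√(n/2) − z_{α/2}).
d·√(n/2) = 0.43 × √(110/2) = 0.43 × 7.416 = 3.189.
z_β = 3.189 − 1.960 = 1.229.
Power = Φ(1.229) = 0.890.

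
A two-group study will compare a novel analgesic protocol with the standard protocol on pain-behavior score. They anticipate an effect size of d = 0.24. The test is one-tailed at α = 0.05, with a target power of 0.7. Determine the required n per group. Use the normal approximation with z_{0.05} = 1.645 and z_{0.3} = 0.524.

For two independent groups with equal n: n = 2·((z_{α} + z_β) / d)².
z_{α} + z_β = 1.645 + 0.524 = 2.169.
n = 2 × (2.169 / 0.24)² = 2 × 9.037² = 2 × 81.68 = 163.4.
Round up to the next whole participant.

n = 164 per group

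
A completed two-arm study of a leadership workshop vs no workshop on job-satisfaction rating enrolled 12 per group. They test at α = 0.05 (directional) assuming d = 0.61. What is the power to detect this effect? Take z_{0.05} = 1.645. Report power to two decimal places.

power ≈ 0.44

For two equal groups, power = Φ(d·√(n/2) − z_{α}).
d·√(n/2) = 0.61 × √(12/2) = 0.61 × 2.449 = 1.494.
z_β = 1.494 − 1.645 = -0.151.
Power = Φ(-0.151) = 0.440.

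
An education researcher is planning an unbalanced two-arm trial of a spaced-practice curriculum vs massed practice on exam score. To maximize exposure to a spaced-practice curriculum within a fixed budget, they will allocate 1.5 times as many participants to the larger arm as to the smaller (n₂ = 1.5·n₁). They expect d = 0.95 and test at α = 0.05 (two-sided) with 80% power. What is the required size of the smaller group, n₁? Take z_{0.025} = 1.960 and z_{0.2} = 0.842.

With allocation ratio k = n₂/n₁ = 1.5, Var(x̄₁−x̄₂) = σ²(1/n₁ + 1/(k·n₁)) = σ²·(k+1)/(k·n₁).
So n₁ = (1 + 1/k)·((z_{α/2} + z_β)/d)² = 1.667 × (2.802/0.95)².
n₁ = 1.667 × 8.70 = 14.5.
Round up: n₁ = 15, giving n₂ = ⌈1.5 × 15⌉ = ⌈22.5⌉ = 23.

n₁ = 15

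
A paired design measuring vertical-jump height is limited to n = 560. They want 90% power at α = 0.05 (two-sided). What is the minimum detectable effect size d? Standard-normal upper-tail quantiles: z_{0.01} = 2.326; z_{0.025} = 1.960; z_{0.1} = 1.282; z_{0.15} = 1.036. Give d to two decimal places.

d_min ≈ 0.14

For a single sample (or paired design) of n = 560: d_min = (z_{α/2} + z_β)/√n.
z-sum = 1.960 + 1.282 = 3.242.
d_min = 3.242 / √560 = 3.242 / 23.664 = 0.137.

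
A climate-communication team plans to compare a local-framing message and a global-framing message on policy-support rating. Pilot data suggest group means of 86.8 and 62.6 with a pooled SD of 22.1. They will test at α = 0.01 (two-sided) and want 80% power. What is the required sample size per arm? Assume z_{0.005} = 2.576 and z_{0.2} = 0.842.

n = 20 per group

Cohen's d = |M₁ − M₂| / SD_pooled = |86.8 − 62.6| / 22.1 = 24.2 / 22.1 = 1.095.
For two independent groups with equal n: n = 2·((z_{α/2} + z_β) / d)².
z_{α/2} + z_β = 2.576 + 0.842 = 3.418.
n = 2 × (3.418 / 1.095)² = 2 × 3.121² = 2 × 9.74 = 19.5.
Round up to the next whole participant.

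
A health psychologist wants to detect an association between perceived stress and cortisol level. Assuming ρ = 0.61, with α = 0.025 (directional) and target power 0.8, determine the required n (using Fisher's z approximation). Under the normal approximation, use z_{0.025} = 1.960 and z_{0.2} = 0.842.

Fisher's z: C = ½·ln((1+r)/(1−r)) = ½·ln(4.1282) = 0.7089.
n = ((z_{α} + z_β)/C)² + 3.
(1.960 + 0.842) / 0.7089 = 2.802 / 0.7089 = 3.953.
n = 3.953² + 3 = 15.62 + 3 = 18.6.
Round up.

n = 19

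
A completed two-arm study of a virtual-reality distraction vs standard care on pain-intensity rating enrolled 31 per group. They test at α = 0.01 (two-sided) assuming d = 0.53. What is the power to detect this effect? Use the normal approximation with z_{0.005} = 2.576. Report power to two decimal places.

power ≈ 0.31

For two equal groups, power = Φ(d·√(n/2) − z_{α/2}).
d·√(n/2) = 0.53 × √(31/2) = 0.53 × 3.937 = 2.087.
z_β = 2.087 − 2.576 = -0.489.
Power = Φ(-0.489) = 0.312.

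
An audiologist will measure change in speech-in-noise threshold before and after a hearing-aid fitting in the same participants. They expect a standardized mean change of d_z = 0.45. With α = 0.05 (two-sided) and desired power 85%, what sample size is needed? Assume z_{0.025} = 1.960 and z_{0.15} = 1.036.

For a paired (one-sample on differences) test: n = ((z_{α/2} + z_β) / d)².
z_{α/2} + z_β = 1.960 + 1.036 = 2.996.
n = (2.996 / 0.45)² = 6.658² = 44.33.
Round up.

n = 45 pairs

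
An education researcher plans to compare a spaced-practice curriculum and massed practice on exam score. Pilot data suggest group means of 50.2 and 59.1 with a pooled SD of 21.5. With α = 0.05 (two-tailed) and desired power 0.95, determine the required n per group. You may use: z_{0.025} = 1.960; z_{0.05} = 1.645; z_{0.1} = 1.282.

n = 152 per group

Cohen's d = |M₁ − M₂| / SD_pooled = |50.2 − 59.1| / 21.5 = 8.9 / 21.5 = 0.414.
For two independent groups with equal n: n = 2·((z_{α/2} + z_β) / d)².
z_{α/2} + z_β = 1.960 + 1.645 = 3.605.
n = 2 × (3.605 / 0.414)² = 2 × 8.708² = 2 × 75.82 = 151.6.
Round up to the next whole participant.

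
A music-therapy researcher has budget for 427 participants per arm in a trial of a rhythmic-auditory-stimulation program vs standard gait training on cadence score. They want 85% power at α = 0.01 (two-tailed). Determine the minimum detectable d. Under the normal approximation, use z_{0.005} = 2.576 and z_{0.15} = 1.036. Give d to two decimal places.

d_min ≈ 0.25

For two independent groups of n = 427 each: d_min = (z_{α/2} + z_β)·√(2/n).
z-sum = 2.576 + 1.036 = 3.612.
d_min = 3.612 × √(2/427) = 3.612 × 0.0684 = 0.247.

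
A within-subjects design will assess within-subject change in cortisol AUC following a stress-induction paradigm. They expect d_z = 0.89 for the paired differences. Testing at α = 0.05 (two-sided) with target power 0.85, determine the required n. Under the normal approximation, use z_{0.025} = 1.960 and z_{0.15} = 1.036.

n = 12 pairs

For a paired (one-sample on differences) test: n = ((z_{α/2} + z_β) / d)².
z_{α/2} + z_β = 1.960 + 1.036 = 2.996.
n = (2.996 / 0.89)² = 3.366² = 11.33.
Round up.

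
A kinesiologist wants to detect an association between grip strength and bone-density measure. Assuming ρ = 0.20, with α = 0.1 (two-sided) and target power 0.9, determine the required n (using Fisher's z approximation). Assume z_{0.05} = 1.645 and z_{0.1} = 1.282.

n = 212

Fisher's z: C = ½·ln((1+r)/(1−r)) = ½·ln(1.5000) = 0.2027.
n = ((z_{α/2} + z_β)/C)² + 3.
(1.645 + 1.282) / 0.2027 = 2.927 / 0.2027 = 14.440.
n = 14.440² + 3 = 208.52 + 3 = 211.5.
Round up.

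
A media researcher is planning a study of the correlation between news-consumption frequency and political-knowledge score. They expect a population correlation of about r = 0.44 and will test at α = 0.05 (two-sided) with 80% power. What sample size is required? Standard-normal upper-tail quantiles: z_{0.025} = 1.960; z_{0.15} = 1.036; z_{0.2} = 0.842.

n = 39

Fisher's z: C = ½·ln((1+r)/(1−r)) = ½·ln(2.5714) = 0.4722.
n = ((z_{α/2} + z_β)/C)² + 3.
(1.960 + 0.842) / 0.4722 = 2.802 / 0.4722 = 5.934.
n = 5.934² + 3 = 35.21 + 3 = 38.2.
Round up.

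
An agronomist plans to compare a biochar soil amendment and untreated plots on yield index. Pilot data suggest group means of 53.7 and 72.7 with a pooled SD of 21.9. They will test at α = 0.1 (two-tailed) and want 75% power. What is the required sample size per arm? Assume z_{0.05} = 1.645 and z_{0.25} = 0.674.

n = 15 per group

Cohen's d = |M₁ − M₂| / SD_pooled = |53.7 − 72.7| / 21.9 = 19.0 / 21.9 = 0.868.
For two independent groups with equal n: n = 2·((z_{α/2} + z_β) / d)².
z_{α/2} + z_β = 1.645 + 0.674 = 2.319.
n = 2 × (2.319 / 0.868)² = 2 × 2.672² = 2 × 7.14 = 14.3.
Round up to the next whole participant.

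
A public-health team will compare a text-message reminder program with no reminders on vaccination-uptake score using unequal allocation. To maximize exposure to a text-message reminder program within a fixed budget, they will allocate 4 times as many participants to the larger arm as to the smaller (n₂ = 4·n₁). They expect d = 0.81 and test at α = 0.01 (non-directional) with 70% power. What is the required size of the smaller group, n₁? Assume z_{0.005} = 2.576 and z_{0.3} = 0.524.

With allocation ratio k = n₂/n₁ = 4, Var(x̄₁−x̄₂) = σ²(1/n₁ + 1/(k·n₁)) = σ²·(k+1)/(k·n₁).
So n₁ = (1 + 1/k)·((z_{α/2} + z_β)/d)² = 1.250 × (3.100/0.81)².
n₁ = 1.250 × 14.65 = 18.3.
Round up: n₁ = 19, giving n₂ = 4 × 19 = 76.

n₁ = 19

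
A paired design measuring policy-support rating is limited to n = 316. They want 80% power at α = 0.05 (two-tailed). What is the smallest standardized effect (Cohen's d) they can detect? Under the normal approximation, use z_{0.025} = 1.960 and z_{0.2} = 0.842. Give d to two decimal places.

For a single sample (or paired design) of n = 316: d_min = (z_{α/2} + z_β)/√n.
z-sum = 1.960 + 0.842 = 2.802.
d_min = 2.802 / √316 = 2.802 / 17.776 = 0.158.

d_min ≈ 0.16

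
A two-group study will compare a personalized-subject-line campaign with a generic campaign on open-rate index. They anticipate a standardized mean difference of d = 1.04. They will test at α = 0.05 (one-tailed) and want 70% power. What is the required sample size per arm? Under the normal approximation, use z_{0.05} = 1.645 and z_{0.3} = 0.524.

n = 9 per group

For two independent groups with equal n: n = 2·((z_{α} + z_β) / d)².
z_{α} + z_β = 1.645 + 0.524 = 2.169.
n = 2 × (2.169 / 1.04)² = 2 × 2.086² = 2 × 4.35 = 8.7.
Round up to the next whole participant.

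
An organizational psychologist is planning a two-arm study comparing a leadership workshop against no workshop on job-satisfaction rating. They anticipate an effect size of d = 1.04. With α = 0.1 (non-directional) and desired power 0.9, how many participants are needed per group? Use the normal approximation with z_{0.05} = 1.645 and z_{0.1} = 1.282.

n = 16 per group

For two independent groups with equal n: n = 2·((z_{α/2} + z_β) / d)².
z_{α/2} + z_β = 1.645 + 1.282 = 2.927.
n = 2 × (2.927 / 1.04)² = 2 × 2.814² = 2 × 7.92 = 15.8.
Round up to the next whole participant.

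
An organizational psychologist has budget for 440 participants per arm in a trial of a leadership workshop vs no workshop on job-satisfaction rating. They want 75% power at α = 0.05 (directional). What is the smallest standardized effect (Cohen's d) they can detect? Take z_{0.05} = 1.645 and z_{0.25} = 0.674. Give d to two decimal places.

For two independent groups of n = 440 each: d_min = (z_{α} + z_β)·√(2/n).
z-sum = 1.645 + 0.674 = 2.319.
d_min = 2.319 × √(2/440) = 2.319 × 0.0674 = 0.156.

d_min ≈ 0.16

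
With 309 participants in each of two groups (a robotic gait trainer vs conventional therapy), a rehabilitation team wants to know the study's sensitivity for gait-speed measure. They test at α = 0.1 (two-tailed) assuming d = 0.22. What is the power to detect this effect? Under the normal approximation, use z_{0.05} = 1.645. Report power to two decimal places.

power ≈ 0.86

For two equal groups, power = Φ(d·√(n/2) − z_{α/2}).
d·√(n/2) = 0.22 × √(309/2) = 0.22 × 12.430 = 2.735.
z_β = 2.735 − 1.645 = 1.090.
Power = Φ(1.090) = 0.862.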